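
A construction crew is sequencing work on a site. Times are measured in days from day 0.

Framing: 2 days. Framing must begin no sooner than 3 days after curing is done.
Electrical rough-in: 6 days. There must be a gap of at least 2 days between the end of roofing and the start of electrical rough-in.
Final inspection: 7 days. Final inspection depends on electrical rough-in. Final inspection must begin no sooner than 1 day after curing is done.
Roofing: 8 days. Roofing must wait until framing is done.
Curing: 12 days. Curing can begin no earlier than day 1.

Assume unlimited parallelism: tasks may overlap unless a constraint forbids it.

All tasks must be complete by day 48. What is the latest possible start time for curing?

8

To finish by day 48, final inspection (duration 7) must start no later than day 41.
Electrical rough-in feeds into final inspection (must start by day 41); so electrical rough-in must finish by day 41 and therefore start by day 35.
Roofing has to be done before electrical rough-in (must start by day 35, minus 2-day gap → day 33). That means finishing by day 33, i.e. starting by 33 − 8 = day 25.
Framing feeds into roofing (must start by day 25); so framing must finish by day 25 and therefore start by day 23.
Curing must finish in time for framing (must start by day 23, minus 3-day gap → day 20); final inspection (must start by day 41, minus 1-day gap → day 40). The tightest is day 20, so curing must start by 20 − 12 = day 8.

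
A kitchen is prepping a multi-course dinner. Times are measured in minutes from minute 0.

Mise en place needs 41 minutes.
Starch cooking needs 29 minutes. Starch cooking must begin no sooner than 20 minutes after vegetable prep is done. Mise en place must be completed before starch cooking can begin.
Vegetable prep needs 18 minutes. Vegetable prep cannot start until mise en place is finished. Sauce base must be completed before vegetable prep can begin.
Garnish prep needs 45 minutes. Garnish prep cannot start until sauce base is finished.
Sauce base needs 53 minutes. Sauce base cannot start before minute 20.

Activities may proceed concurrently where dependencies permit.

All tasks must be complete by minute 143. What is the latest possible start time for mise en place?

Starch cooking must finish by minute 143; it takes 29 minutes, so it must start by 143 − 29 = minute 114.
Vegetable prep has to be done before starch cooking (must start by minute 114, minus 20-minute gap → minute 94). That means finishing by minute 94, i.e. starting by 94 − 18 = minute 76.
Mise en place feeds vegetable prep (must start by minute 76); starch cooking (must start by minute 114). Taking the minimum, mise en place must finish by minute 76 and start by 76 − 41 = minute 35.

35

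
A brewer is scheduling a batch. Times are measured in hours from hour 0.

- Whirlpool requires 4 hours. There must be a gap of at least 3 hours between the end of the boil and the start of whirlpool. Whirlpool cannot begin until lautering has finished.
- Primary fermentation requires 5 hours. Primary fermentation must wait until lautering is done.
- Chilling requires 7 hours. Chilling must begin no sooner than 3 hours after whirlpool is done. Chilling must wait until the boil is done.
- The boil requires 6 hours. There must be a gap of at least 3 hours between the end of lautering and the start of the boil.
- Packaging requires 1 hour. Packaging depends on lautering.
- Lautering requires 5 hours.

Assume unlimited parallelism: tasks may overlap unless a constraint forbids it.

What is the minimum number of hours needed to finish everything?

Lautering has no prerequisites, so it starts at hour 0 and finishes at hour 5.
Packaging cannot begin until lautering (finishes hour 5). It runs from hour 5 to 5 + 1 = hour 6.
Primary fermentation cannot begin until lautering (finishes hour 5). It runs from hour 5 to 5 + 5 = hour 10.
After lautering (finishes hour 5, plus 3-hour gap → hour 8), the boil can start at hour 8 and finishes at hour 14.
Whirlpool needs all of the boil (finishes hour 14, plus 3-hour gap → hour 17); lautering (finishes hour 5). That puts its earliest start at hour 17; it finishes at 17 + 4 = hour 21.
For chilling: whirlpool (finishes hour 21, plus 3-hour gap → hour 24); the boil (finishes hour 14). Taking the maximum gives a start of hour 24, and it finishes at 24 + 7 = hour 31.
All tasks are finished once the last one completes. Finish times: Lautering at 5, The boil at 14, Whirlpool at 21, Chilling at 31, Primary fermentation at 10, Packaging at 6. The latest is hour 31.

31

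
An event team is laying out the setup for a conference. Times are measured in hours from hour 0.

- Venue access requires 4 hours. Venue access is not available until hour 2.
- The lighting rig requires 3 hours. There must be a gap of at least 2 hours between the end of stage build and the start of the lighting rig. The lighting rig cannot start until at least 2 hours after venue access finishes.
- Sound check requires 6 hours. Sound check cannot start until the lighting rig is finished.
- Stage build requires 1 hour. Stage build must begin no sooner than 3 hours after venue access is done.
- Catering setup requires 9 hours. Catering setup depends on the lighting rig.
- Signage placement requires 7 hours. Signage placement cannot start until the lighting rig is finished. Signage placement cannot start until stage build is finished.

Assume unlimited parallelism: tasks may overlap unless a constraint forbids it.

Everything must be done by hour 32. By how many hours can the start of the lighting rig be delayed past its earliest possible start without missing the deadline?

8

Venue access cannot begin until its own release at hour 2. It runs from hour 2 to 2 + 4 = hour 6.
After venue access (finishes hour 6, plus 3-hour gap → hour 9), stage build can start at hour 9 and finishes at hour 10.
For the lighting rig: stage build (finishes hour 10, plus 2-hour gap → hour 12); venue access (finishes hour 6, plus 2-hour gap → hour 8). Taking the maximum gives a start of hour 12, and it finishes at 12 + 3 = hour 15.

Working backward from the deadline:
Nothing follows signage placement; the deadline of hour 32 is its only limit. It must start by 32 − 7 = hour 25.
Catering setup has no dependents, so it just needs to finish by hour 32. Starting by 32 − 9 = hour 23 achieves that.
Nothing follows sound check; the deadline of hour 32 is its only limit. It must start by 32 − 6 = hour 26.
The lighting rig feeds signage placement (must start by hour 25); catering setup (must start by hour 23); sound check (must start by hour 26). Taking the minimum, the lighting rig must finish by hour 23 and start by 23 − 3 = hour 20.
So the lighting rig can start as early as hour 12 and as late as hour 20, giving 20 − 12 = 8 hours of slack.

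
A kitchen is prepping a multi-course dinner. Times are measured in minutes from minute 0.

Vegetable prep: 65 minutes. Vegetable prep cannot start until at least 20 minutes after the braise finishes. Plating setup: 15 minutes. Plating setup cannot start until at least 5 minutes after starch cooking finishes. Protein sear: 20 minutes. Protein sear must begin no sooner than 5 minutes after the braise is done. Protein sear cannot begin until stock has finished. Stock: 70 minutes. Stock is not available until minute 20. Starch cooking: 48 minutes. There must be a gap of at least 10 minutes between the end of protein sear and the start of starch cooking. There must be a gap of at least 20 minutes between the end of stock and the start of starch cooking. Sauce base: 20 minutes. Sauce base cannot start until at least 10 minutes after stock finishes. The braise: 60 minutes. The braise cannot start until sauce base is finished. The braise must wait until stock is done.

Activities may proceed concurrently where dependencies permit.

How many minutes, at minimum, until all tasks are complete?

After its own release at minute 20, stock can start at minute 20 and finishes at minute 90.
Sauce base waits on stock (finishes minute 90, plus 10-minute gap → minute 100), so it starts at minute 100 and finishes at 100 + 20 = minute 120.
The braise needs all of sauce base (finishes minute 120); stock (finishes minute 90). That puts its earliest start at minute 120; it finishes at 120 + 60 = minute 180.
Vegetable prep waits on the braise (finishes minute 180, plus 20-minute gap → minute 200), so it starts at minute 200 and finishes at 200 + 65 = minute 265.
Protein sear has to wait for the braise (finishes minute 180, plus 5-minute gap → minute 185); stock (finishes minute 90). The latest of these is minute 185, so protein sear runs minute 185 to 185 + 20 = minute 205.
Starch cooking needs all of protein sear (finishes minute 205, plus 10-minute gap → minute 215); stock (finishes minute 90, plus 20-minute gap → minute 110). That puts its earliest start at minute 215; it finishes at 215 + 48 = minute 263.
Plating setup waits on starch cooking (finishes minute 263, plus 5-minute gap → minute 268), so it starts at minute 268 and finishes at 268 + 15 = minute 283.
All tasks are finished once the last one completes. Finish times: Stock at 90, Sauce base at 120, The braise at 180, Protein sear at 205, Vegetable prep at 265, Starch cooking at 263, Plating setup at 283. The latest is minute 283.

283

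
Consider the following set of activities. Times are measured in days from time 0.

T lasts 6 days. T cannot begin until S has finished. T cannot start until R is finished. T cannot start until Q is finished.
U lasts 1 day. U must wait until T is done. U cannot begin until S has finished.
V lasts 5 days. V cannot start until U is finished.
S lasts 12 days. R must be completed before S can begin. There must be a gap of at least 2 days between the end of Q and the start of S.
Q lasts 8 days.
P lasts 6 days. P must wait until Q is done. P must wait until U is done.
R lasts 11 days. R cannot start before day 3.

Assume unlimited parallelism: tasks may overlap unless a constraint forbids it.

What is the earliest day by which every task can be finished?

39

R cannot begin until its own release at day 3. It runs from day 3 to 3 + 11 = day 14.
Q has no prerequisites, so it starts at day 0 and finishes at day 8.
S has to wait for R (finishes day 14); Q (finishes day 8, plus 2-day gap → day 10). The latest of these is day 14, so S runs day 14 to 14 + 12 = day 26.
T needs all of S (finishes day 26); R (finishes day 14); Q (finishes day 8). That puts its earliest start at day 26; it finishes at 26 + 6 = day 32.
U cannot start until T (finishes day 32); S (finishes day 26). The controlling bound is day 32, so U finishes at 32 + 1 = day 33.
V cannot begin until U (finishes day 33). It runs from day 33 to 33 + 5 = day 38.
For P: Q (finishes day 8); U (finishes day 33). Taking the maximum gives a start of day 33, and it finishes at 33 + 6 = day 39.
All tasks are finished once the last one completes. Finish times: P at 39, Q at 8, R at 14, S at 26, T at 32, U at 33, V at 38. The latest is day 39.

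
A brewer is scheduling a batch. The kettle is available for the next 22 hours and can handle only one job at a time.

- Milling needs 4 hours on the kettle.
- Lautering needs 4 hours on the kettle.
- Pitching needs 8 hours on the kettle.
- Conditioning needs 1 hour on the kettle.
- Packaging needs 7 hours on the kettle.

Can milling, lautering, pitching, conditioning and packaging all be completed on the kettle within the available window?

Running back to back, the jobs need 4 + 4 + 8 + 1 + 7 = 24 hours on the kettle.
Since 24 > 22, they cannot all fit.

No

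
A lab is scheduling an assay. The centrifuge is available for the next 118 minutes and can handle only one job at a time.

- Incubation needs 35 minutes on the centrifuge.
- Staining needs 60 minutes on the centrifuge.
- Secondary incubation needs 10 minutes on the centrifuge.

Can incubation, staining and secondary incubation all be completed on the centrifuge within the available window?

Yes

Running back to back, the jobs need 35 + 60 + 10 = 105 minutes on the centrifuge.
Since 105 ≤ 118, they fit within the window.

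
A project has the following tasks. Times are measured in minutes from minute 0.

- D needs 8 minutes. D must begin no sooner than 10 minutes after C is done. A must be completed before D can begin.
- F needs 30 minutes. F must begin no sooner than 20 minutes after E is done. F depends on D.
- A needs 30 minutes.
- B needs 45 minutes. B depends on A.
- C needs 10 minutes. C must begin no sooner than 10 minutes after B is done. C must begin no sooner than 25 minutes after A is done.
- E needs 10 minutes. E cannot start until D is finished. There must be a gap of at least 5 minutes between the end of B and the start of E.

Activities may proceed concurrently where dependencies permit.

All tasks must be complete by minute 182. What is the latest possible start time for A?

Nothing follows F; the deadline of minute 182 is its only limit. It must start by 182 − 30 = minute 152.
E must finish before F (must start by minute 152, minus 20-minute gap → minute 132). With a 10-minute duration, E must start by 132 − 10 = minute 122.
For D: E (must start by minute 122); F (must start by minute 152). The most restrictive is minute 122; with an 8-minute duration, D must start by minute 114.
Since D (must start by minute 114, minus 10-minute gap → minute 104) depends on it, C must finish by minute 104. Backing off its 10-minute duration gives a latest start of minute 94.
B must finish in time for C (must start by minute 94, minus 10-minute gap → minute 84); E (must start by minute 122, minus 5-minute gap → minute 117). The tightest is minute 84, so B must start by 84 − 45 = minute 39.
For A: B (must start by minute 39); C (must start by minute 94, minus 25-minute gap → minute 69); D (must start by minute 114). The most restrictive is minute 39; with a 30-minute duration, A must start by minute 9.

9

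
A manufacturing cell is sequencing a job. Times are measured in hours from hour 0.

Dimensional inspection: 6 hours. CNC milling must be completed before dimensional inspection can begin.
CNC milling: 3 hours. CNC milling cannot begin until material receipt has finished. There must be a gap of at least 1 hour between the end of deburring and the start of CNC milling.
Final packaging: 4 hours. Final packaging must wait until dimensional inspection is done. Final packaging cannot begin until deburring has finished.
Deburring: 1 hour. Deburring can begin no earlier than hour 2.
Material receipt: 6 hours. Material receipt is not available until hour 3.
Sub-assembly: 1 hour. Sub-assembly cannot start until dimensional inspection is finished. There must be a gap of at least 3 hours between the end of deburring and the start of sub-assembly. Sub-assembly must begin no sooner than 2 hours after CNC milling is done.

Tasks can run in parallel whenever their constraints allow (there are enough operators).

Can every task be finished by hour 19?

After its own release at hour 2, deburring can start at hour 2 and finishes at hour 3.
After its own release at hour 3, material receipt can start at hour 3 and finishes at hour 9.
CNC milling cannot start until material receipt (finishes hour 9); deburring (finishes hour 3, plus 1-hour gap → hour 4). The controlling bound is hour 9, so CNC milling finishes at 9 + 3 = hour 12.
Dimensional inspection waits on CNC milling (finishes hour 12), so it starts at hour 12 and finishes at 12 + 6 = hour 18.
For final packaging: dimensional inspection (finishes hour 18); deburring (finishes hour 3). Taking the maximum gives a start of hour 18, and it finishes at 18 + 4 = hour 22.
Sub-assembly cannot start until dimensional inspection (finishes hour 18); deburring (finishes hour 3, plus 3-hour gap → hour 6); CNC milling (finishes hour 12, plus 2-hour gap → hour 14). The controlling bound is hour 18, so sub-assembly finishes at 18 + 1 = hour 19.
The earliest everything can be done is hour 22, which is after the deadline of 19, so it is not possible.

No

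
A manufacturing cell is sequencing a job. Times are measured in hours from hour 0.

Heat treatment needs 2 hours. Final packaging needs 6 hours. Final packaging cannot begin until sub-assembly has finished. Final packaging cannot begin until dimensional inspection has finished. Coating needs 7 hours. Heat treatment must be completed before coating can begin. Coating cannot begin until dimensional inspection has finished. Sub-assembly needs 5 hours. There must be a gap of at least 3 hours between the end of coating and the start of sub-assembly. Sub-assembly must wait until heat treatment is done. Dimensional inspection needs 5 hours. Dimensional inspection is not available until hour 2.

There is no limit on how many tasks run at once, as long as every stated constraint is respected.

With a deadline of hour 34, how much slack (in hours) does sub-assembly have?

6

Dimensional inspection cannot begin until its own release at hour 2. It runs from hour 2 to 2 + 5 = hour 7.
Heat treatment can start immediately at hour 0; it finishes at hour 2.
Coating has to wait for heat treatment (finishes hour 2); dimensional inspection (finishes hour 7). The latest of these is hour 7, so coating runs hour 7 to 7 + 7 = hour 14.
For sub-assembly: coating (finishes hour 14, plus 3-hour gap → hour 17); heat treatment (finishes hour 2). Taking the maximum gives a start of hour 17, and it finishes at 17 + 5 = hour 22.

Working backward from the deadline:
Nothing follows final packaging; the deadline of hour 34 is its only limit. It must start by 34 − 6 = hour 28.
Sub-assembly must finish before final packaging (must start by hour 28). With a 5-hour duration, sub-assembly must start by 28 − 5 = hour 23.
So sub-assembly can start as early as hour 17 and as late as hour 23, giving 23 − 17 = 6 hours of slack.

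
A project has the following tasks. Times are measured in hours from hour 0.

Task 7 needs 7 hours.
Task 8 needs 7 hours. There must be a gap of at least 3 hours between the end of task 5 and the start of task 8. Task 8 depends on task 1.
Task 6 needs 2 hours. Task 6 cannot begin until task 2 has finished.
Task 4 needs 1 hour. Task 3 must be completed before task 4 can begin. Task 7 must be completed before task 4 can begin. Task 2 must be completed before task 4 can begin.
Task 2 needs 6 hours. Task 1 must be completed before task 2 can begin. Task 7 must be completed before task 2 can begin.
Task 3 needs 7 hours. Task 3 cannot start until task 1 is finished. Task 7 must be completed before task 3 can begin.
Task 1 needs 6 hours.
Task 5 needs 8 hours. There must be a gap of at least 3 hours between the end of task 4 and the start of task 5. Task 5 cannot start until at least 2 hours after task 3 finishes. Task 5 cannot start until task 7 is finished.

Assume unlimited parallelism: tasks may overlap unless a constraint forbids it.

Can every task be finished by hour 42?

Yes

Nothing blocks task 7, so it runs from hour 0 to hour 7.
Nothing blocks task 1, so it runs from hour 0 to hour 6.
Task 3 cannot start until task 1 (finishes hour 6); task 7 (finishes hour 7). The controlling bound is hour 7, so task 3 finishes at 7 + 7 = hour 14.
Task 2 has to wait for task 1 (finishes hour 6); task 7 (finishes hour 7). The latest of these is hour 7, so task 2 runs hour 7 to 7 + 6 = hour 13.
Task 6 cannot begin until task 2 (finishes hour 13). It runs from hour 13 to 13 + 2 = hour 15.
For task 4: task 3 (finishes hour 14); task 7 (finishes hour 7); task 2 (finishes hour 13). Taking the maximum gives a start of hour 14, and it finishes at 14 + 1 = hour 15.
Task 5 has to wait for task 4 (finishes hour 15, plus 3-hour gap → hour 18); task 3 (finishes hour 14, plus 2-hour gap → hour 16); task 7 (finishes hour 7). The latest of these is hour 18, so task 5 runs hour 18 to 18 + 8 = hour 26.
For task 8: task 5 (finishes hour 26, plus 3-hour gap → hour 29); task 1 (finishes hour 6). Taking the maximum gives a start of hour 29, and it finishes at 29 + 7 = hour 36.
Every task is finished by hour 36, which is no later than the deadline of 42, so the schedule is feasible.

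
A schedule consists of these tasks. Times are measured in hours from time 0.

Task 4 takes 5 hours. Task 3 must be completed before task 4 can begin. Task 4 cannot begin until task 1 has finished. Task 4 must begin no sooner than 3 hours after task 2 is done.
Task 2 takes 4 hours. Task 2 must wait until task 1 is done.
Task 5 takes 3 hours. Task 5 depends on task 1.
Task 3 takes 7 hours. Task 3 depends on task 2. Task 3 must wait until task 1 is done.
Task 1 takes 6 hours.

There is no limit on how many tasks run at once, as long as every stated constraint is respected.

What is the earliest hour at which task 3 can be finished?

17

Task 1 has no prerequisites, so it starts at hour 0 and finishes at hour 6.
Task 2 cannot begin until task 1 (finishes hour 6). It runs from hour 6 to 6 + 4 = hour 10.
Task 3 needs all of task 2 (finishes hour 10); task 1 (finishes hour 6). That puts its earliest start at hour 10; it finishes at 10 + 7 = hour 17.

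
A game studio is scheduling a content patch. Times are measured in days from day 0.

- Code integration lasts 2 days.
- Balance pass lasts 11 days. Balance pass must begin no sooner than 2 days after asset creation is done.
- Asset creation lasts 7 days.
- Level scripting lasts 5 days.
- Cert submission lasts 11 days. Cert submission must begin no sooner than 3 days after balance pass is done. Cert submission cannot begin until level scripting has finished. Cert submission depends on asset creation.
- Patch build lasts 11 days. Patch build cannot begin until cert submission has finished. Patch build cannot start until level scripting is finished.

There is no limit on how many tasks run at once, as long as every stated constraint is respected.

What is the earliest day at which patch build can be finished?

Nothing blocks level scripting, so it runs from day 0 to day 5.
Asset creation can start immediately at day 0; it finishes at day 7.
Balance pass cannot begin until asset creation (finishes day 7, plus 2-day gap → day 9). It runs from day 9 to 9 + 11 = day 20.
Cert submission cannot start until balance pass (finishes day 20, plus 3-day gap → day 23); level scripting (finishes day 5); asset creation (finishes day 7). The controlling bound is day 23, so cert submission finishes at 23 + 11 = day 34.
Patch build needs all of cert submission (finishes day 34); level scripting (finishes day 5). That puts its earliest start at day 34; it finishes at 34 + 11 = day 45.

45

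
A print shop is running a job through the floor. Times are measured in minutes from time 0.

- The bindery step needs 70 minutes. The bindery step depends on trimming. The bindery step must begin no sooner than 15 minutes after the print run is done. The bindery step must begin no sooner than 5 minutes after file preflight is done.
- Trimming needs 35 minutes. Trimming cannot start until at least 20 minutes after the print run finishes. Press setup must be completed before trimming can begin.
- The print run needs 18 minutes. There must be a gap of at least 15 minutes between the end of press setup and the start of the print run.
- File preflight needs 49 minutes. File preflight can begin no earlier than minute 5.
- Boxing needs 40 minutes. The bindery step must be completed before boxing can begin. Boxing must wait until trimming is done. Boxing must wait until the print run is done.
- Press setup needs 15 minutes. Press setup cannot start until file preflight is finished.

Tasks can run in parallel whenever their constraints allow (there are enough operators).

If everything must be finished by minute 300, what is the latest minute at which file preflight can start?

38

Boxing has no dependents, so it just needs to finish by minute 300. Starting by 300 − 40 = minute 260 achieves that.
Since boxing (must start by minute 260) depends on it, the bindery step must finish by minute 260. Backing off its 70-minute duration gives a latest start of minute 190.
Trimming must finish in time for the bindery step (must start by minute 190); boxing (must start by minute 260). The tightest is minute 190, so trimming must start by 190 − 35 = minute 155.
For the print run: trimming (must start by minute 155, minus 20-minute gap → minute 135); the bindery step (must start by minute 190, minus 15-minute gap → minute 175); boxing (must start by minute 260). The most restrictive is minute 135; with an 18-minute duration, the print run must start by minute 117.
Press setup has several dependents: the print run (must start by minute 117, minus 15-minute gap → minute 102); trimming (must start by minute 155). The earliest of those limits is minute 102, so press setup must start by 102 − 15 = minute 87.
File preflight feeds press setup (must start by minute 87); the bindery step (must start by minute 190, minus 5-minute gap → minute 185). Taking the minimum, file preflight must finish by minute 87 and start by 87 − 49 = minute 38.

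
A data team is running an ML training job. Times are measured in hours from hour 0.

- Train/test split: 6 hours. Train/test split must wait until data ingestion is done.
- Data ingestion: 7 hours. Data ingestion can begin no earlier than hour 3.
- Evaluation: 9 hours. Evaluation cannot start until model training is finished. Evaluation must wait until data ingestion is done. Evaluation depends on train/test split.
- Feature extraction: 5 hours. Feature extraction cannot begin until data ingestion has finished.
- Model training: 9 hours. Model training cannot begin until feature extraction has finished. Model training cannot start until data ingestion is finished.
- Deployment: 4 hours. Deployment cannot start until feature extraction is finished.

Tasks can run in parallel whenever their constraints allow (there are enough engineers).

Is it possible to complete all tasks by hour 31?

No

Data ingestion cannot begin until its own release at hour 3. It runs from hour 3 to 3 + 7 = hour 10.
After data ingestion (finishes hour 10), train/test split can start at hour 10 and finishes at hour 16.
Feature extraction cannot begin until data ingestion (finishes hour 10). It runs from hour 10 to 10 + 5 = hour 15.
Deployment cannot begin until feature extraction (finishes hour 15). It runs from hour 15 to 15 + 4 = hour 19.
Model training needs all of feature extraction (finishes hour 15); data ingestion (finishes hour 10). That puts its earliest start at hour 15; it finishes at 15 + 9 = hour 24.
Evaluation needs all of model training (finishes hour 24); data ingestion (finishes hour 10); train/test split (finishes hour 16). That puts its earliest start at hour 24; it finishes at 24 + 9 = hour 33.
The earliest everything can be done is hour 33, which is after the deadline of 31, so it is not possible.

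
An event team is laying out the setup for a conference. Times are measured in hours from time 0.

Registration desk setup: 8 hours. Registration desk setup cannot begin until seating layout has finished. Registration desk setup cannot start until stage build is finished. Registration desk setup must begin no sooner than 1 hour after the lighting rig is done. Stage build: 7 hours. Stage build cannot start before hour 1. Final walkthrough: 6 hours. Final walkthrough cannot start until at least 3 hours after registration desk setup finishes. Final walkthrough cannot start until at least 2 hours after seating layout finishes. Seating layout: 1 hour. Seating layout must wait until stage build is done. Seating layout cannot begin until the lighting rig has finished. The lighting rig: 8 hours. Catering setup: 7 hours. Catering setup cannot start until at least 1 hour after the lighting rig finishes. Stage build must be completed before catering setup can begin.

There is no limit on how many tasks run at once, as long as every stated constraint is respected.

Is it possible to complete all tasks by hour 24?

Nothing blocks the lighting rig, so it runs from hour 0 to hour 8.
Stage build waits on its own release at hour 1, so it starts at hour 1 and finishes at 1 + 7 = hour 8.
Catering setup has to wait for the lighting rig (finishes hour 8, plus 1-hour gap → hour 9); stage build (finishes hour 8). The latest of these is hour 9, so catering setup runs hour 9 to 9 + 7 = hour 16.
Seating layout needs all of stage build (finishes hour 8); the lighting rig (finishes hour 8). That puts its earliest start at hour 8; it finishes at 8 + 1 = hour 9.
Registration desk setup cannot start until seating layout (finishes hour 9); stage build (finishes hour 8); the lighting rig (finishes hour 8, plus 1-hour gap → hour 9). The controlling bound is hour 9, so registration desk setup finishes at 9 + 8 = hour 17.
Final walkthrough cannot start until registration desk setup (finishes hour 17, plus 3-hour gap → hour 20); seating layout (finishes hour 9, plus 2-hour gap → hour 11). The controlling bound is hour 20, so final walkthrough finishes at 20 + 6 = hour 26.
The earliest everything can be done is hour 26, which is after the deadline of 24, so it is not possible.

No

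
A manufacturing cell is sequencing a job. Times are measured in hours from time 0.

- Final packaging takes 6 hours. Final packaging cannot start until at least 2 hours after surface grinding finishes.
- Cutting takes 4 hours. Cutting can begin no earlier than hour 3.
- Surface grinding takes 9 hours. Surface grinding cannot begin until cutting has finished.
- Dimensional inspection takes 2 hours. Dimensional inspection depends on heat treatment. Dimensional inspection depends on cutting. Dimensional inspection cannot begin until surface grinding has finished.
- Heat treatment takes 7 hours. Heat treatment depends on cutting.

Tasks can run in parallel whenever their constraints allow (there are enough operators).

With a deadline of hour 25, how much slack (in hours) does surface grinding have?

1

After its own release at hour 3, cutting can start at hour 3 and finishes at hour 7.
After cutting (finishes hour 7), surface grinding can start at hour 7 and finishes at hour 16.

Working backward from the deadline:
To finish by hour 25, dimensional inspection (duration 2) must start no later than hour 23.
Nothing follows final packaging; the deadline of hour 25 is its only limit. It must start by 25 − 6 = hour 19.
Surface grinding has several dependents: dimensional inspection (must start by hour 23); final packaging (must start by hour 19, minus 2-hour gap → hour 17). The earliest of those limits is hour 17, so surface grinding must start by 17 − 9 = hour 8.
So surface grinding can start as early as hour 7 and as late as hour 8, giving 8 − 7 = 1 hour of slack.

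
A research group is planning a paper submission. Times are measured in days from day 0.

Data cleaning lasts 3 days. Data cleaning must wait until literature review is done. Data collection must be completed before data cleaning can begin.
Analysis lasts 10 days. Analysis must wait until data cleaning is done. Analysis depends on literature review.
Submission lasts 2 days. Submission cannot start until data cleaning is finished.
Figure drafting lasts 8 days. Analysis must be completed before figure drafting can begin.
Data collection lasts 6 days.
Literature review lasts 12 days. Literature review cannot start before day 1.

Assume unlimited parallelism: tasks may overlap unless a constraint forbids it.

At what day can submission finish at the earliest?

Data collection can start immediately at day 0; it finishes at day 6.
After its own release at day 1, literature review can start at day 1 and finishes at day 13.
Data cleaning needs all of literature review (finishes day 13); data collection (finishes day 6). That puts its earliest start at day 13; it finishes at 13 + 3 = day 16.
After data cleaning (finishes day 16), submission can start at day 16 and finishes at day 18.

18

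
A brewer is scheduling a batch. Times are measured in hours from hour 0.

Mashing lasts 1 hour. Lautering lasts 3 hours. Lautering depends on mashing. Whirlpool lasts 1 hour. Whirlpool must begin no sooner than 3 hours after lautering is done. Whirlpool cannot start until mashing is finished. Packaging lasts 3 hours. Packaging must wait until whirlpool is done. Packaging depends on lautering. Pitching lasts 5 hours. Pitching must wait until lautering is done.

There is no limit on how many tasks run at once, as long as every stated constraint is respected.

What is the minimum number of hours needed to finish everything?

Nothing blocks mashing, so it runs from hour 0 to hour 1.
Lautering cannot begin until mashing (finishes hour 1). It runs from hour 1 to 1 + 3 = hour 4.
Pitching waits on lautering (finishes hour 4), so it starts at hour 4 and finishes at 4 + 5 = hour 9.
Whirlpool has to wait for lautering (finishes hour 4, plus 3-hour gap → hour 7); mashing (finishes hour 1). The latest of these is hour 7, so whirlpool runs hour 7 to 7 + 1 = hour 8.
Packaging has to wait for whirlpool (finishes hour 8); lautering (finishes hour 4). The latest of these is hour 8, so packaging runs hour 8 to 8 + 3 = hour 11.
All tasks are finished once the last one completes. Finish times: Mashing at 1, Lautering at 4, Whirlpool at 8, Pitching at 9, Packaging at 11. The latest is hour 11.

11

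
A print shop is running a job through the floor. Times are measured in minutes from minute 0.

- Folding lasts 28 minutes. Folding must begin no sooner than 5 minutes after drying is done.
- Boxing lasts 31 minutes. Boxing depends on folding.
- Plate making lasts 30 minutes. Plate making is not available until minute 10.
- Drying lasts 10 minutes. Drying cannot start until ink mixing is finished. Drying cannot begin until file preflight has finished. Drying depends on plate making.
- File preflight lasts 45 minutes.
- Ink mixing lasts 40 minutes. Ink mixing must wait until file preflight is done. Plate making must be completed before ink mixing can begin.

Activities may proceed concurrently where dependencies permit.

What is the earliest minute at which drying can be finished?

95

After its own release at minute 10, plate making can start at minute 10 and finishes at minute 40.
File preflight can start immediately at minute 0; it finishes at minute 45.
Ink mixing has to wait for file preflight (finishes minute 45); plate making (finishes minute 40). The latest of these is minute 45, so ink mixing runs minute 45 to 45 + 40 = minute 85.
Drying needs all of ink mixing (finishes minute 85); file preflight (finishes minute 45); plate making (finishes minute 40). That puts its earliest start at minute 85; it finishes at 85 + 10 = minute 95.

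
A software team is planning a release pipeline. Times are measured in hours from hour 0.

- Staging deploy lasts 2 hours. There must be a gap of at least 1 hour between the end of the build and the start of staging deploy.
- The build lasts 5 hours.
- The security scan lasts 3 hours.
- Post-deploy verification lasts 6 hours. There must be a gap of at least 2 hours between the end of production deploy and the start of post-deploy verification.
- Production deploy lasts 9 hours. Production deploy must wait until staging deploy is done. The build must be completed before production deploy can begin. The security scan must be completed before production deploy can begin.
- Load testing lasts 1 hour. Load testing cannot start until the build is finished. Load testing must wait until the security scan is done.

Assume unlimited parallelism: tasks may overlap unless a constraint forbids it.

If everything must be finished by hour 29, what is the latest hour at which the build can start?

Nothing follows post-deploy verification; the deadline of hour 29 is its only limit. It must start by 29 − 6 = hour 23.
Production deploy has to be done before post-deploy verification (must start by hour 23, minus 2-hour gap → hour 21). That means finishing by hour 21, i.e. starting by 21 − 9 = hour 12.
Staging deploy feeds into production deploy (must start by hour 12); so staging deploy must finish by hour 12 and therefore start by hour 10.
Load testing has no dependents, so it just needs to finish by hour 29. Starting by 29 − 1 = hour 28 achieves that.
The build feeds staging deploy (must start by hour 10, minus 1-hour gap → hour 9); load testing (must start by hour 28); production deploy (must start by hour 12). Taking the minimum, the build must finish by hour 9 and start by 9 − 5 = hour 4.

4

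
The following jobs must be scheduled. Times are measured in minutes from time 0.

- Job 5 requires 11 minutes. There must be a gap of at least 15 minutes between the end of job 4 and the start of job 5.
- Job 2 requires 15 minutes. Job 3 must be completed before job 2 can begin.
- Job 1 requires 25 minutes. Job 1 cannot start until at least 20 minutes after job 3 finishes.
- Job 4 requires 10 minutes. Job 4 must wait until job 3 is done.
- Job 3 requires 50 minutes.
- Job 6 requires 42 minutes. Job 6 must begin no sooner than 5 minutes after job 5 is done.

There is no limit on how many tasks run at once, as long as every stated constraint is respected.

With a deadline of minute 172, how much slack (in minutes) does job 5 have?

39

Job 3 has no prerequisites, so it starts at minute 0 and finishes at minute 50.
After job 3 (finishes minute 50), job 4 can start at minute 50 and finishes at minute 60.
After job 4 (finishes minute 60, plus 15-minute gap → minute 75), job 5 can start at minute 75 and finishes at minute 86.

Working backward from the deadline:
To finish by minute 172, job 6 (duration 42) must start no later than minute 130.
Job 5 feeds into job 6 (must start by minute 130, minus 5-minute gap → minute 125); so job 5 must finish by minute 125 and therefore start by minute 114.
So job 5 can start as early as minute 75 and as late as minute 114, giving 114 − 75 = 39 minutes of slack.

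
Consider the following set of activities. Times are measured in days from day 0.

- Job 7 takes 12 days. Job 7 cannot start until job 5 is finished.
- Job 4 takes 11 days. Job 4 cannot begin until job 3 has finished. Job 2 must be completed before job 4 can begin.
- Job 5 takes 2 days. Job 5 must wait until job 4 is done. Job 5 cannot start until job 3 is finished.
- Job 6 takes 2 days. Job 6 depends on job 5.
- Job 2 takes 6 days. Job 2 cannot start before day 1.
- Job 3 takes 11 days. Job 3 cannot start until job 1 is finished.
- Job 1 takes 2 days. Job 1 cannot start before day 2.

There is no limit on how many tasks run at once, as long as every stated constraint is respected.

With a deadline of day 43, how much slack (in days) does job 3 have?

3

Job 1 waits on its own release at day 2, so it starts at day 2 and finishes at 2 + 2 = day 4.
Job 3 cannot begin until job 1 (finishes day 4). It runs from day 4 to 4 + 11 = day 15.

Working backward from the deadline:
To finish by day 43, job 6 (duration 2) must start no later than day 41.
To finish by day 43, job 7 (duration 12) must start no later than day 31.
Job 5 has several dependents: job 6 (must start by day 41); job 7 (must start by day 31). The earliest of those limits is day 31, so job 5 must start by 31 − 2 = day 29.
Since job 5 (must start by day 29) depends on it, job 4 must finish by day 29. Backing off its 11-day duration gives a latest start of day 18.
For job 3: job 4 (must start by day 18); job 5 (must start by day 29). The most restrictive is day 18; with an 11-day duration, job 3 must start by day 7.
So job 3 can start as early as day 4 and as late as day 7, giving 7 − 4 = 3 days of slack.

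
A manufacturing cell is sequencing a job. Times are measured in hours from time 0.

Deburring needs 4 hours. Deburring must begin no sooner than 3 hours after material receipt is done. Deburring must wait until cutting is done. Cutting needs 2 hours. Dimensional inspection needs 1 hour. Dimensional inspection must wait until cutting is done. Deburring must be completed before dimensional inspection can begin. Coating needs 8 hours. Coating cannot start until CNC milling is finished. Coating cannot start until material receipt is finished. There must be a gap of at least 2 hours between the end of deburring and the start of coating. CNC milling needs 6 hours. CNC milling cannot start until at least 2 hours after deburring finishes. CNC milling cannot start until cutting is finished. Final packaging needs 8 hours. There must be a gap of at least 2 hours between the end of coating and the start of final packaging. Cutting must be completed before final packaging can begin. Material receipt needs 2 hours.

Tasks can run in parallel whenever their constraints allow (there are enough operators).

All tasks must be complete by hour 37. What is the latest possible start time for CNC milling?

13

Final packaging must finish by hour 37; it takes 8 hours, so it must start by 37 − 8 = hour 29.
Coating feeds into final packaging (must start by hour 29, minus 2-hour gap → hour 27); so coating must finish by hour 27 and therefore start by hour 19.
CNC milling has to be done before coating (must start by hour 19). That means finishing by hour 19, i.e. starting by 19 − 6 = hour 13.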